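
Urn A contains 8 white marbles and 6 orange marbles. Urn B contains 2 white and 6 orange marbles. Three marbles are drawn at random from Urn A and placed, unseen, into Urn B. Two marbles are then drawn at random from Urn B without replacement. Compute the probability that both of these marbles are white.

487/5005

Condition on how many of the transferred marbles are white (from Urn A: 8 white of 14; then Urn B has 11 total).
  0 white: C(8,0)C(6,3)/C(14,3) = 5/91; then P = C(2,2)/C(11,2) = 1/55
  1 white: C(8,1)C(6,2)/C(14,3) = 30/91; then P = C(3,2)/C(11,2) = 3/55
  2 white: C(8,2)C(6,1)/C(14,3) = 6/13; then P = C(4,2)/C(11,2) = 6/55
  3 white: C(8,3)C(6,0)/C(14,3) = 2/13; then P = C(5,2)/C(11,2) = 2/11
P(both white) = 487/5005 ≈ 0.0973.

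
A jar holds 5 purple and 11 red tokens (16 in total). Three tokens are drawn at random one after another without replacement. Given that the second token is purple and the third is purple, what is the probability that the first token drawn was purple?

3/14

P(first=purple and the second token is purple and the third is purple) = (5/16)·(4/15)·(3/14) = 1/56.
P(E) = Σ over first color = 1/56 + 11/168 = 1/12.
By Bayes, P(first=purple | E) = 1/56 / 1/12 = 3/14 ≈ 0.2143.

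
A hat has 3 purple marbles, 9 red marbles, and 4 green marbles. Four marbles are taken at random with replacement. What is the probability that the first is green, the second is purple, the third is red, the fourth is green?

Multiply the conditional probability of each draw in order, with replacement (the composition resets each draw).
P = (4/16) · (3/16) · (9/16) · (4/16) = 27/4096 ≈ 0.0066.

27/4096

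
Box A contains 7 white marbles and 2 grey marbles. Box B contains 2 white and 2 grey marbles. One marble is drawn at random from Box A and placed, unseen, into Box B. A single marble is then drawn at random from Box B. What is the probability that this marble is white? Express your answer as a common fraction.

Condition on how many of the transferred marbles are white (from Box A: 7 white of 9; then Box B has 5 total).
  0 white: C(7,0)C(2,1)/C(9,1) = 2/9; then P = 2/5
  1 white: C(7,1)C(2,0)/C(9,1) = 7/9; then P = 3/5
P(white from Box B) = 5/9 ≈ 0.5556.

5/9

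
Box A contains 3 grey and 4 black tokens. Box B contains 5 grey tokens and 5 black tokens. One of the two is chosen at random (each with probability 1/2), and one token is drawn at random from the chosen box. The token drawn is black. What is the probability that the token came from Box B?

P(black | Box A) = 4/7; P(black | Box B) = 1/2.
P(black) = 1/2·4/7 + 1/2·1/2 = 15/28.
By Bayes' rule, P(Box B | black) = 1/4 / 15/28 = 7/15 ≈ 0.4667.

7/15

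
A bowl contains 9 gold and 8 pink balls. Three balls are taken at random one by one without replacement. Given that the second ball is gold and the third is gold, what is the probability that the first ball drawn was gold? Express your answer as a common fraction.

7/15

P(first=gold and the second ball is gold and the third is gold) = (9/17)·(8/16)·(7/15) = 21/170.
P(E) = Σ over first color = 21/170 + 12/85 = 9/34.
By Bayes, P(first=gold | E) = 21/170 / 9/34 = 7/15 ≈ 0.4667.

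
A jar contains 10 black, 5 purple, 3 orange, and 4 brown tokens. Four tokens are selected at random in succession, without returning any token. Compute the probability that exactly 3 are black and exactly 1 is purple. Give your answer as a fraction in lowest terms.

Unordered draws without replacement: count favorable combinations over C(22,4).
Favorable = C(10,3) · C(5,1) · C(3,0) · C(4,0) = 600; total = C(22,4) = 7315.
P = 600/7315 = 120/1463 ≈ 0.0820.

120/1463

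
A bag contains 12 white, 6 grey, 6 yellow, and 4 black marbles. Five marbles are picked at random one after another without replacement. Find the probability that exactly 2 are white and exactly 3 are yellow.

Unordered draws without replacement: count favorable combinations over C(28,5).
Favorable = C(12,2) · C(6,0) · C(6,3) · C(4,0) = 1320; total = C(28,5) = 98280.
P = 1320/98280 = 11/819 ≈ 0.0134.

11/819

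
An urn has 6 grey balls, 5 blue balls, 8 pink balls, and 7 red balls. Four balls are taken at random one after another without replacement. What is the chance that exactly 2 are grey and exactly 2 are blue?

Unordered draws without replacement: count favorable combinations over C(26,4).
Favorable = C(6,2) · C(5,2) · C(8,0) · C(7,0) = 150; total = C(26,4) = 14950.
P = 150/14950 = 3/299 ≈ 0.0100.

3/299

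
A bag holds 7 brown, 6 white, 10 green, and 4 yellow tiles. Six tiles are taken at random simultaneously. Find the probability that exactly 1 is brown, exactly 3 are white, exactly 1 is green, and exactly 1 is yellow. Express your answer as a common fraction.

Unordered draws without replacement: count favorable combinations over C(27,6).
Favorable = C(7,1) · C(6,3) · C(10,1) · C(4,1) = 5600; total = C(27,6) = 296010.
P = 5600/296010 = 560/29601 ≈ 0.0189.

560/29601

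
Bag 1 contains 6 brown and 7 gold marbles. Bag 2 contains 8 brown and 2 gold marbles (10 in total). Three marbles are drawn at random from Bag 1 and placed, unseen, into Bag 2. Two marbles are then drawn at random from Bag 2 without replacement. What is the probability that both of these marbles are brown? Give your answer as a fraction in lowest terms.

Condition on how many of the transferred marbles are brown (from Bag 1: 6 brown of 13; then Bag 2 has 13 total).
  0 brown: C(6,0)C(7,3)/C(13,3) = 35/286; then P = C(8,2)/C(13,2) = 14/39
  1 brown: C(6,1)C(7,2)/C(13,3) = 63/143; then P = C(9,2)/C(13,2) = 6/13
  2 brown: C(6,2)C(7,1)/C(13,3) = 105/286; then P = C(10,2)/C(13,2) = 15/26
  3 brown: C(6,3)C(7,0)/C(13,3) = 10/143; then P = C(11,2)/C(13,2) = 55/78
P(both brown) = 1031/2028 ≈ 0.5084.

1031/2028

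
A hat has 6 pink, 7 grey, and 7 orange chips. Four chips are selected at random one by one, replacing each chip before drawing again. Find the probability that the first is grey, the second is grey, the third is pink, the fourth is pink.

441/40000

Multiply the conditional probability of each draw in order, with replacement (the composition resets each draw).
P = (7/20) · (7/20) · (6/20) · (6/20) = 441/40000 ≈ 0.0110.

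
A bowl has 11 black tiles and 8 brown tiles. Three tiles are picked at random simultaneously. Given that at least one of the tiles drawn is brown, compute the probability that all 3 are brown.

14/201

P(all 3 brown) = C(8,3)/C(19,3) = 56/969; P(at least one brown) = 1 − C(11,3)/C(19,3) = 268/323.
Since 'all 3 brown' ⊆ 'at least one brown', P(all 3 | at least one) = 56/969 / 268/323 = 14/201 ≈ 0.0697.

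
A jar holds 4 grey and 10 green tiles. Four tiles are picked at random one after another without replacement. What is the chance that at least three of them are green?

Sum the hypergeometric tail for j = 3,…,4 green tiles.
Favorable = C(10,3)·C(4,1) + C(10,4)·C(4,0) = 690; total = C(14,4) = 1001.
P = 690/1001 = 690/1001 ≈ 0.6893.

690/1001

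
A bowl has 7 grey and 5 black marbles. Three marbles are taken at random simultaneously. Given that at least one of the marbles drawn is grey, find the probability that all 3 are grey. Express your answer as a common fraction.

1/6

P(all 3 grey) = C(7,3)/C(12,3) = 7/44; P(at least one grey) = 1 − C(5,3)/C(12,3) = 21/22.
Since 'all 3 grey' ⊆ 'at least one grey', P(all 3 | at least one) = 7/44 / 21/22 = 1/6 ≈ 0.1667.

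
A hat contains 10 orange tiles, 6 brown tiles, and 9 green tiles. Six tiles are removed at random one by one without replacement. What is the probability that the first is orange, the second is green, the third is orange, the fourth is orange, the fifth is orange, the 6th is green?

Multiply the conditional probability of each draw in order, without replacement, so each draw removes one from its color and from the total.
P = (10/25) · (9/24) · (9/23) · (8/22) · (7/21) · (8/20) = 18/6325 ≈ 0.0028.

18/6325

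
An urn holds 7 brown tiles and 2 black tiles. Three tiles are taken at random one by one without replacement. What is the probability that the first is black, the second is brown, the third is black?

Multiply the conditional probability of each draw in order, without replacement, so each draw removes one from its color and from the total.
P = (2/9) · (7/8) · (1/7) = 1/36 ≈ 0.0278.

1/36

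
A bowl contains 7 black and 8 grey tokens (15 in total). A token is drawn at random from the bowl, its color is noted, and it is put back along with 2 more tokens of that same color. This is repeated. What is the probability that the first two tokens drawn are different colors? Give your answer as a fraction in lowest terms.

Either grey then black, or black then grey; after the first draw the total is 17.
P = (8/15)·(7/17) + (7/15)·(8/17) = 112/255 ≈ 0.4392.

112/255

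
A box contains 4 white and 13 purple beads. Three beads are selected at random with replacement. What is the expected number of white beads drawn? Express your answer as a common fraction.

By linearity of expectation, E[X] = Σ P(draw i is white); each independent draw has P(white) = 4/17.
E[X] = 3 · 4/17 = 12/17 ≈ 0.7059.

12/17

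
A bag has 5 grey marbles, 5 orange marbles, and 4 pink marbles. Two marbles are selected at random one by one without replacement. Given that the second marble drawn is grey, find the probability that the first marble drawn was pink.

P(first=pink and the second marble drawn is grey) = (4/14)·(5/13) = 10/91.
P(the second marble drawn is grey) = Σ over first color = 10/91 + 25/182 + 10/91 = 5/14.
By Bayes, P(first=pink | the second marble drawn is grey) = 10/91 / 5/14 = 4/13 ≈ 0.3077.

4/13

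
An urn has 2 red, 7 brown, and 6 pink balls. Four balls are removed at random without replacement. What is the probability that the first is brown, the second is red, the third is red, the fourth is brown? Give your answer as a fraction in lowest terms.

Multiply the conditional probability of each draw in order, without replacement, so each draw removes one from its color and from the total.
P = (7/15) · (2/14) · (1/13) · (6/12) = 1/390 ≈ 0.0026.

1/390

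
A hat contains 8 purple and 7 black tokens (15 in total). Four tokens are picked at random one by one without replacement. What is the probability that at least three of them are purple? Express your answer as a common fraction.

22/65

Sum the hypergeometric tail for j = 3,…,4 purple tokens.
Favorable = C(8,3)·C(7,1) + C(8,4)·C(7,0) = 462; total = C(15,4) = 1365.
P = 462/1365 = 22/65 ≈ 0.3385.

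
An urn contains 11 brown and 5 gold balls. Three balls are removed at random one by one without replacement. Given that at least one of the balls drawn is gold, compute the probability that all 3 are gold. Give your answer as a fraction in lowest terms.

P(all 3 gold) = C(5,3)/C(16,3) = 1/56; P(at least one gold) = 1 − C(11,3)/C(16,3) = 79/112.
Since 'all 3 gold' ⊆ 'at least one gold', P(all 3 | at least one) = 1/56 / 79/112 = 2/79 ≈ 0.0253.

2/79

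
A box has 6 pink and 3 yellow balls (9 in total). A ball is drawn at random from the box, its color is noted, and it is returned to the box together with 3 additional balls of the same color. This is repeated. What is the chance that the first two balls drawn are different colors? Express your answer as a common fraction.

Either pink then yellow, or yellow then pink; after the first draw the total is 12.
P = (6/9)·(3/12) + (3/9)·(6/12) = 1/3 ≈ 0.3333.

1/3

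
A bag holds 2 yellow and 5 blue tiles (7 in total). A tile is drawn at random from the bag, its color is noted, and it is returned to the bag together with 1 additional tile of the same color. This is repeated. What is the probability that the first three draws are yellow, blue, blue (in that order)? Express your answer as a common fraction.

5/42

Track the composition after each reinforcement of +1.
P = (2/7) · (5/8) · (6/9) = 5/42 ≈ 0.1190.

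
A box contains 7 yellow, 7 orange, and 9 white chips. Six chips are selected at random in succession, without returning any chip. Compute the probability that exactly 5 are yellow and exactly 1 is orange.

7/4807

Unordered draws without replacement: count favorable combinations over C(23,6).
Favorable = C(7,5) · C(7,1) · C(9,0) = 147; total = C(23,6) = 100947.
P = 147/100947 = 7/4807 ≈ 0.0015.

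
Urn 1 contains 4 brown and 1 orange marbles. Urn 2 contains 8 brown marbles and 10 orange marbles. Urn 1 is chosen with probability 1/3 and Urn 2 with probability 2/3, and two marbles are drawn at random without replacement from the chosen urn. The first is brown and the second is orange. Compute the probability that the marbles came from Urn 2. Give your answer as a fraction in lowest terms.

P(E | Urn 1) = 1/5; P(E | Urn 2) = 40/153.
P(E) = 1/3·1/5 + 2/3·40/153 = 553/2295.
By Bayes' rule, P(Urn 2 | E) = 80/459 / 553/2295 = 400/553 ≈ 0.7233.

400/553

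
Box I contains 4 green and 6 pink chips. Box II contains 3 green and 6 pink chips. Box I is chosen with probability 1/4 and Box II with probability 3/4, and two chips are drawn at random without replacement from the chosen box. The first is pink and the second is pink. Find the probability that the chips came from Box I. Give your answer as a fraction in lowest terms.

P(E | Box I) = 1/3; P(E | Box II) = 5/12.
P(E) = 1/4·1/3 + 3/4·5/12 = 19/48.
By Bayes' rule, P(Box I | E) = 1/12 / 19/48 = 4/19 ≈ 0.2105.

4/19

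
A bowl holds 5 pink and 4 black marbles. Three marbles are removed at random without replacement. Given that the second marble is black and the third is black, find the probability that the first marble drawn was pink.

5/7

P(first=pink and the second marble is black and the third is black) = (5/9)·(4/8)·(3/7) = 5/42.
P(E) = Σ over first color = 5/42 + 1/21 = 1/6.
By Bayes, P(first=pink | E) = 5/42 / 1/6 = 5/7 ≈ 0.7143.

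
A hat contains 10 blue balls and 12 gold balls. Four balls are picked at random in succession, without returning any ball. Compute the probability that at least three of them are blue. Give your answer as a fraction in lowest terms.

30/133

Sum the hypergeometric tail for j = 3,…,4 blue balls.
Favorable = C(10,3)·C(12,1) + C(10,4)·C(12,0) = 1650; total = C(22,4) = 7315.
P = 1650/7315 = 30/133 ≈ 0.2256.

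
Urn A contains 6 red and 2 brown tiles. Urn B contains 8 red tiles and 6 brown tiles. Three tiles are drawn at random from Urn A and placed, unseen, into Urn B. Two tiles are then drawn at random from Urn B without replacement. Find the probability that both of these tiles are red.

1333/3808

Condition on how many of the transferred tiles are red (from Urn A: 6 red of 8; then Urn B has 17 total).
  1 red: C(6,1)C(2,2)/C(8,3) = 3/28; then P = C(9,2)/C(17,2) = 9/34
  2 red: C(6,2)C(2,1)/C(8,3) = 15/28; then P = C(10,2)/C(17,2) = 45/136
  3 red: C(6,3)C(2,0)/C(8,3) = 5/14; then P = C(11,2)/C(17,2) = 55/136
P(both red) = 1333/3808 ≈ 0.3501.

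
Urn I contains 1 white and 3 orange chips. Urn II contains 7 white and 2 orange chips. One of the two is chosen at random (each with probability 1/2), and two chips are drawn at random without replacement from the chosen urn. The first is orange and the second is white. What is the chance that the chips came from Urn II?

P(E | Urn I) = 1/4; P(E | Urn II) = 7/36.
P(E) = 1/2·1/4 + 1/2·7/36 = 2/9.
By Bayes' rule, P(Urn II | E) = 7/72 / 2/9 = 7/16 ≈ 0.4375.

7/16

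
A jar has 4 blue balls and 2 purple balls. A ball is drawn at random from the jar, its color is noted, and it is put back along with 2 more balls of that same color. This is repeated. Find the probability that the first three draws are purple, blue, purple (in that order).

1/15

Track the composition after each reinforcement of +2.
P = (2/6) · (4/8) · (4/10) = 1/15 ≈ 0.0667.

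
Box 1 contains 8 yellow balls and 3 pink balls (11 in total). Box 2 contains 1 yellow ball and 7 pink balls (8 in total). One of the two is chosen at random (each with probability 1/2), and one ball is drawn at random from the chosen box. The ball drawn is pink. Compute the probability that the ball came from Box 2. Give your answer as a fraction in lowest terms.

P(pink | Box 1) = 3/11; P(pink | Box 2) = 7/8.
P(pink) = 1/2·3/11 + 1/2·7/8 = 101/176.
By Bayes' rule, P(Box 2 | pink) = 7/16 / 101/176 = 77/101 ≈ 0.7624.

77/101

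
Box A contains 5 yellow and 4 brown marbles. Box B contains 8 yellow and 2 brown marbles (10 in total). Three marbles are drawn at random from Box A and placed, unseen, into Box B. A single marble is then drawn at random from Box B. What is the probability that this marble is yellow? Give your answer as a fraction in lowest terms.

Condition on how many of the transferred marbles are yellow (from Box A: 5 yellow of 9; then Box B has 13 total).
  0 yellow: C(5,0)C(4,3)/C(9,3) = 1/21; then P = 8/13
  1 yellow: C(5,1)C(4,2)/C(9,3) = 5/14; then P = 9/13
  2 yellow: C(5,2)C(4,1)/C(9,3) = 10/21; then P = 10/13
  3 yellow: C(5,3)C(4,0)/C(9,3) = 5/42; then P = 11/13
P(yellow from Box B) = 29/39 ≈ 0.7436.

29/39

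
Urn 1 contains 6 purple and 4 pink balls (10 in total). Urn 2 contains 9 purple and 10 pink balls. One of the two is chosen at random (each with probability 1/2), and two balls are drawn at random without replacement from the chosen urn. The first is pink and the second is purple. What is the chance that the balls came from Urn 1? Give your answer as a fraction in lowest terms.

76/151

P(E | Urn 1) = 4/15; P(E | Urn 2) = 5/19.
P(E) = 1/2·4/15 + 1/2·5/19 = 151/570.
By Bayes' rule, P(Urn 1 | E) = 2/15 / 151/570 = 76/151 ≈ 0.5033.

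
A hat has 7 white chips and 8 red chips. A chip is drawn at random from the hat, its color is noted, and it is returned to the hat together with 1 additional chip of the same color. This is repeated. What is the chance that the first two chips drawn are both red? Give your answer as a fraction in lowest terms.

3/10

After a red draw the hat holds 9 red out of 16.
P = (8/15)·(9/16) = 3/10 ≈ 0.3000.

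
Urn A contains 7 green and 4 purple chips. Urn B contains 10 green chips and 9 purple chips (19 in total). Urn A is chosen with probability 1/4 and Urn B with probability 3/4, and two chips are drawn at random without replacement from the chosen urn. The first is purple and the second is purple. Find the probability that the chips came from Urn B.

110/129

P(E | Urn A) = 6/55; P(E | Urn B) = 4/19.
P(E) = 1/4·6/55 + 3/4·4/19 = 387/2090.
By Bayes' rule, P(Urn B | E) = 3/19 / 387/2090 = 110/129 ≈ 0.8527.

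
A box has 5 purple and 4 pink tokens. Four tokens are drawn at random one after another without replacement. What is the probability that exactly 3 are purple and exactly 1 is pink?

20/63

Unordered draws without replacement: count favorable combinations over C(9,4).
Favorable = C(5,3) · C(4,1) = 40; total = C(9,4) = 126.
P = 40/126 = 20/63 ≈ 0.3175.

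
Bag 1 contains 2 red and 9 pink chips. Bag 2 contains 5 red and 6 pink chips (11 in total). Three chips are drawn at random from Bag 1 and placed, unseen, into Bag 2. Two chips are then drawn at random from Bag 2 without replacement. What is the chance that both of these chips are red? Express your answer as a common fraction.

703/5005

Condition on how many of the transferred chips are red (from Bag 1: 2 red of 11; then Bag 2 has 14 total).
  0 red: C(2,0)C(9,3)/C(11,3) = 28/55; then P = C(5,2)/C(14,2) = 10/91
  1 red: C(2,1)C(9,2)/C(11,3) = 24/55; then P = C(6,2)/C(14,2) = 15/91
  2 red: C(2,2)C(9,1)/C(11,3) = 3/55; then P = C(7,2)/C(14,2) = 3/13
P(both red) = 703/5005 ≈ 0.1405.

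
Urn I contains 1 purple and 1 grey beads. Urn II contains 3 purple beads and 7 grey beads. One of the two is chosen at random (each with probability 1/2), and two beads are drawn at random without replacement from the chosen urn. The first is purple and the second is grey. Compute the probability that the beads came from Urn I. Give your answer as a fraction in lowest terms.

15/22

P(E | Urn I) = 1/2; P(E | Urn II) = 7/30.
P(E) = 1/2·1/2 + 1/2·7/30 = 11/30.
By Bayes' rule, P(Urn I | E) = 1/4 / 11/30 = 15/22 ≈ 0.6818.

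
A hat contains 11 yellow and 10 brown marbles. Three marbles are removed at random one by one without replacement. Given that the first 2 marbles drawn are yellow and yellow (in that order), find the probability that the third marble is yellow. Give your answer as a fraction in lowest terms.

9/19

After removing 2 yellow, the hat has 9 yellow out of 19 remaining.
P(third is yellow | given) = 9/19 ≈ 0.4737.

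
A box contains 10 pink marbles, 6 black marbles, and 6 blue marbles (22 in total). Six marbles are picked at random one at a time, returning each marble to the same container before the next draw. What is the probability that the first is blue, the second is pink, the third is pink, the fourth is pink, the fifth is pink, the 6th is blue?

Multiply the conditional probability of each draw in order, with replacement (the composition resets each draw).
P = (6/22) · (10/22) · (10/22) · (10/22) · (10/22) · (6/22) = 5625/1771561 ≈ 0.0032.

5625/1771561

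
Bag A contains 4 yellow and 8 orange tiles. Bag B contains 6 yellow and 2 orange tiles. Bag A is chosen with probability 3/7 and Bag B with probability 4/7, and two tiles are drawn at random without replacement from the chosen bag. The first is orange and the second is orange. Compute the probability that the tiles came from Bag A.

98/109

P(E | Bag A) = 14/33; P(E | Bag B) = 1/28.
P(E) = 3/7·14/33 + 4/7·1/28 = 109/539.
By Bayes' rule, P(Bag A | E) = 2/11 / 109/539 = 98/109 ≈ 0.8991.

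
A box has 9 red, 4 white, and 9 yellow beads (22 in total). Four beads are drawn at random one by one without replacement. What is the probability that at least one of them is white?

Use the complement: P(at least one white) = 1 − P(no white).
P(none) = C(18,4)/C(22,4) = 3060/7315.
So P = 1 − 3060/7315 = 851/1463 ≈ 0.5817.

851/1463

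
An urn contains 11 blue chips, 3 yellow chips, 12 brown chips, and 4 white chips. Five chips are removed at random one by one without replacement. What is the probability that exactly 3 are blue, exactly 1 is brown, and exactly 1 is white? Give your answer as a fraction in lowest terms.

Unordered draws without replacement: count favorable combinations over C(30,5).
Favorable = C(11,3) · C(3,0) · C(12,1) · C(4,1) = 7920; total = C(30,5) = 142506.
P = 7920/142506 = 440/7917 ≈ 0.0556.

440/7917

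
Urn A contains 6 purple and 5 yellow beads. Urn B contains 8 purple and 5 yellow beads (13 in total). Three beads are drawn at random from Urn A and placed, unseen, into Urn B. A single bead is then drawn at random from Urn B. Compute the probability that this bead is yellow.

35/88

Condition on how many of the transferred beads are yellow (from Urn A: 5 yellow of 11; then Urn B has 16 total).
  0 yellow: C(5,0)C(6,3)/C(11,3) = 4/33; then P = 5/16
  1 yellow: C(5,1)C(6,2)/C(11,3) = 5/11; then P = 6/16
  2 yellow: C(5,2)C(6,1)/C(11,3) = 4/11; then P = 7/16
  3 yellow: C(5,3)C(6,0)/C(11,3) = 2/33; then P = 8/16
P(yellow from Urn B) = 35/88 ≈ 0.3977.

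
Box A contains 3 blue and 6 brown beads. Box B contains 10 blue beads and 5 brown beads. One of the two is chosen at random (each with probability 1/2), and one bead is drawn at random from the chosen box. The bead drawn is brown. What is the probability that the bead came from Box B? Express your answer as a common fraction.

1/3

P(brown | Box A) = 2/3; P(brown | Box B) = 1/3.
P(brown) = 1/2·2/3 + 1/2·1/3 = 1/2.
By Bayes' rule, P(Box B | brown) = 1/6 / 1/2 = 1/3 ≈ 0.3333.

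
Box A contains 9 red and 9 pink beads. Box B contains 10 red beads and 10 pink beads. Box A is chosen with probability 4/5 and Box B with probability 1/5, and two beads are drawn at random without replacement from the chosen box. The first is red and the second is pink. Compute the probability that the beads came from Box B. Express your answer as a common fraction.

P(E | Box A) = 9/34; P(E | Box B) = 5/19.
P(E) = 4/5·9/34 + 1/5·5/19 = 427/1615.
By Bayes' rule, P(Box B | E) = 1/19 / 427/1615 = 85/427 ≈ 0.1991.

85/427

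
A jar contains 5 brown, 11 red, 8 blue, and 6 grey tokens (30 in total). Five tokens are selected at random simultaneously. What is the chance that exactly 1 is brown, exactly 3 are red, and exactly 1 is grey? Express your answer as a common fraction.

Unordered draws without replacement: count favorable combinations over C(30,5).
Favorable = C(5,1) · C(11,3) · C(8,0) · C(6,1) = 4950; total = C(30,5) = 142506.
P = 4950/142506 = 275/7917 ≈ 0.0347.

275/7917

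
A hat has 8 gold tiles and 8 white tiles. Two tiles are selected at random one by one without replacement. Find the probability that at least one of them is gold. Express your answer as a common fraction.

23/30

Use the complement: P(at least one gold) = 1 − P(no gold).
P(none) = C(8,2)/C(16,2) = 28/120.
So P = 1 − 28/120 = 23/30 ≈ 0.7667.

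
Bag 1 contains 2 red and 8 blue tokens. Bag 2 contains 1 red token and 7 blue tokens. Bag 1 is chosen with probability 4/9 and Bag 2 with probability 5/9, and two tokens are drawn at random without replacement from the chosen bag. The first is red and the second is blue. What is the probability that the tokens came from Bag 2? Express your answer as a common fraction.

225/481

P(E | Bag 1) = 8/45; P(E | Bag 2) = 1/8.
P(E) = 4/9·8/45 + 5/9·1/8 = 481/3240.
By Bayes' rule, P(Bag 2 | E) = 5/72 / 481/3240 = 225/481 ≈ 0.4678.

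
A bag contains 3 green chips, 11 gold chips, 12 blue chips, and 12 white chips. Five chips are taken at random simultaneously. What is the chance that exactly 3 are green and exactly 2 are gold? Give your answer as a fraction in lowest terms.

55/501942

Unordered draws without replacement: count favorable combinations over C(38,5).
Favorable = C(3,3) · C(11,2) · C(12,0) · C(12,0) = 55; total = C(38,5) = 501942.
P = 55/501942 = 55/501942 ≈ 0.0001.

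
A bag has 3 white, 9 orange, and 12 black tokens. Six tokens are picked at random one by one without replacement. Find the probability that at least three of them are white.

5/506

Sum the hypergeometric tail for j = 3,…,3 white tokens.
Favorable = C(3,3)·C(21,3) = 1330; total = C(24,6) = 134596.
P = 1330/134596 = 5/506 ≈ 0.0099.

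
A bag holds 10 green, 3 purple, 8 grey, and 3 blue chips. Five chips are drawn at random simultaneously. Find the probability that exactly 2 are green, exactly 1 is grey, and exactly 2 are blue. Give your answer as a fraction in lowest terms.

Unordered draws without replacement: count favorable combinations over C(24,5).
Favorable = C(10,2) · C(3,0) · C(8,1) · C(3,2) = 1080; total = C(24,5) = 42504.
P = 1080/42504 = 45/1771 ≈ 0.0254.

45/1771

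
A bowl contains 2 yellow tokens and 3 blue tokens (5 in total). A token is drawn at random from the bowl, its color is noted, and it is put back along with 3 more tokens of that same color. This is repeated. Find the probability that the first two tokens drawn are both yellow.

After a yellow draw the bowl holds 5 yellow out of 8.
P = (2/5)·(5/8) = 1/4 ≈ 0.2500.

1/4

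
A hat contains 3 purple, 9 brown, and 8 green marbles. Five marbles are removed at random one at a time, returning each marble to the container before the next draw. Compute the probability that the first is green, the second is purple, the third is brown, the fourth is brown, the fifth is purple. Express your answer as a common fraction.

729/400000

Multiply the conditional probability of each draw in order, with replacement (the composition resets each draw).
P = (8/20) · (3/20) · (9/20) · (9/20) · (3/20) = 729/400000 ≈ 0.0018.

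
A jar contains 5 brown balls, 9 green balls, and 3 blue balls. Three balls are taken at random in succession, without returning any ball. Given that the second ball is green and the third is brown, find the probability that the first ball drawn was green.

8/15

P(first=green and the second ball is green and the third is brown) = (9/17)·(8/16)·(5/15) = 3/34.
P(E) = Σ over first color = 3/68 + 3/34 + 9/272 = 45/272.
By Bayes, P(first=green | E) = 3/34 / 45/272 = 8/15 ≈ 0.5333.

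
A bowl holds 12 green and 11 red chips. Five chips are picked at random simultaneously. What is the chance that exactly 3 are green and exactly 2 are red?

1100/3059

Unordered draws without replacement: count favorable combinations over C(23,5).
Favorable = C(12,3) · C(11,2) = 12100; total = C(23,5) = 33649.
P = 12100/33649 = 1100/3059 ≈ 0.3596.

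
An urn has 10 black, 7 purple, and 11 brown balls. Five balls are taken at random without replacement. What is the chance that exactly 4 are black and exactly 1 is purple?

Unordered draws without replacement: count favorable combinations over C(28,5).
Favorable = C(10,4) · C(7,1) · C(11,0) = 1470; total = C(28,5) = 98280.
P = 1470/98280 = 7/468 ≈ 0.0150.

7/468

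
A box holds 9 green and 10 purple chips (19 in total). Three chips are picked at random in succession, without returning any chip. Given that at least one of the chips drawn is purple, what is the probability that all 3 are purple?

8/59

P(all 3 purple) = C(10,3)/C(19,3) = 40/323; P(at least one purple) = 1 − C(9,3)/C(19,3) = 295/323.
Since 'all 3 purple' ⊆ 'at least one purple', P(all 3 | at least one) = 40/323 / 295/323 = 8/59 ≈ 0.1356.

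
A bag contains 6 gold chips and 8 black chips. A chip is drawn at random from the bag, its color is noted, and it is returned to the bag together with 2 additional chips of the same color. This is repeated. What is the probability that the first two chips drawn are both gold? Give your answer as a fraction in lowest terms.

After a gold draw the bag holds 8 gold out of 16.
P = (6/14)·(8/16) = 3/14 ≈ 0.2143.

3/14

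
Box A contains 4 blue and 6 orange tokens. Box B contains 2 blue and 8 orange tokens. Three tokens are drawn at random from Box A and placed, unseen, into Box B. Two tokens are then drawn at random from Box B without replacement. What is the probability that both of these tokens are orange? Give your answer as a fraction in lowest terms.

217/390

Condition on how many of the transferred tokens are orange (from Box A: 6 orange of 10; then Box B has 13 total).
  0 orange: C(6,0)C(4,3)/C(10,3) = 1/30; then P = C(8,2)/C(13,2) = 14/39
  1 orange: C(6,1)C(4,2)/C(10,3) = 3/10; then P = C(9,2)/C(13,2) = 6/13
  2 orange: C(6,2)C(4,1)/C(10,3) = 1/2; then P = C(10,2)/C(13,2) = 15/26
  3 orange: C(6,3)C(4,0)/C(10,3) = 1/6; then P = C(11,2)/C(13,2) = 55/78
P(both orange) = 217/390 ≈ 0.5564.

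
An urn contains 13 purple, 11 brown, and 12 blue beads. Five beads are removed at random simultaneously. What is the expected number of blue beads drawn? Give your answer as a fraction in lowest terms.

5/3

By linearity of expectation, E[X] = Σ P(draw i is blue); by symmetry each draw (even without replacement) has P(blue) = 12/36.
E[X] = 5 · 12/36 = 5/3 ≈ 1.6667.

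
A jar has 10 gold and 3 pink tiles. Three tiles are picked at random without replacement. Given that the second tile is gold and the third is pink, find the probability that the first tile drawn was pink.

P(first=pink and the second tile is gold and the third is pink) = (3/13)·(10/12)·(2/11) = 5/143.
P(E) = Σ over first color = 45/286 + 5/143 = 5/26.
By Bayes, P(first=pink | E) = 5/143 / 5/26 = 2/11 ≈ 0.1818.

2/11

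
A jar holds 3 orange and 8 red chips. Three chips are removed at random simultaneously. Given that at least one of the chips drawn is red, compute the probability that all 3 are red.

14/41

P(all 3 red) = C(8,3)/C(11,3) = 56/165; P(at least one red) = 1 − C(3,3)/C(11,3) = 164/165.
Since 'all 3 red' ⊆ 'at least one red', P(all 3 | at least one) = 56/165 / 164/165 = 14/41 ≈ 0.3415.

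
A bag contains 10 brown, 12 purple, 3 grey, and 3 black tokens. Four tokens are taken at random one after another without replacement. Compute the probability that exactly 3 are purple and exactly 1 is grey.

Unordered draws without replacement: count favorable combinations over C(28,4).
Favorable = C(10,0) · C(12,3) · C(3,1) · C(3,0) = 660; total = C(28,4) = 20475.
P = 660/20475 = 44/1365 ≈ 0.0322.

44/1365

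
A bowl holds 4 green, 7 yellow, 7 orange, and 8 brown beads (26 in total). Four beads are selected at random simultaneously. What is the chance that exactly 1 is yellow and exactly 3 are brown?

196/7475

Unordered draws without replacement: count favorable combinations over C(26,4).
Favorable = C(4,0) · C(7,1) · C(7,0) · C(8,3) = 392; total = C(26,4) = 14950.
P = 392/14950 = 196/7475 ≈ 0.0262.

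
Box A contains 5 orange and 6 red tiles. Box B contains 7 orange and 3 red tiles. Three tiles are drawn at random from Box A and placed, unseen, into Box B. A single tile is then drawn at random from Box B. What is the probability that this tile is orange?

92/143

Condition on how many of the transferred tiles are orange (from Box A: 5 orange of 11; then Box B has 13 total).
  0 orange: C(5,0)C(6,3)/C(11,3) = 4/33; then P = 7/13
  1 orange: C(5,1)C(6,2)/C(11,3) = 5/11; then P = 8/13
  2 orange: C(5,2)C(6,1)/C(11,3) = 4/11; then P = 9/13
  3 orange: C(5,3)C(6,0)/C(11,3) = 2/33; then P = 10/13
P(orange from Box B) = 92/143 ≈ 0.6434.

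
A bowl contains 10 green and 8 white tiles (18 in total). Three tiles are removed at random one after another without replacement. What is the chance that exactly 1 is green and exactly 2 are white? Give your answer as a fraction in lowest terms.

Unordered draws without replacement: count favorable combinations over C(18,3).
Favorable = C(10,1) · C(8,2) = 280; total = C(18,3) = 816.
P = 280/816 = 35/102 ≈ 0.3431.

35/102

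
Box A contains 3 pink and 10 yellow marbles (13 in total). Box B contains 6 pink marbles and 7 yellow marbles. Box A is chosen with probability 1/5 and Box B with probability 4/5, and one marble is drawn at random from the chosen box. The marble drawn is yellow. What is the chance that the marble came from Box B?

14/19

P(yellow | Box A) = 10/13; P(yellow | Box B) = 7/13.
P(yellow) = 1/5·10/13 + 4/5·7/13 = 38/65.
By Bayes' rule, P(Box B | yellow) = 28/65 / 38/65 = 14/19 ≈ 0.7368.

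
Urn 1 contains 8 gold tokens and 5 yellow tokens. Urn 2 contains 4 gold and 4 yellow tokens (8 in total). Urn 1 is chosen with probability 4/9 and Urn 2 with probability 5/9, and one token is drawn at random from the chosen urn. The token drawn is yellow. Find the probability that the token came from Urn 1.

P(yellow | Urn 1) = 5/13; P(yellow | Urn 2) = 1/2.
P(yellow) = 4/9·5/13 + 5/9·1/2 = 35/78.
By Bayes' rule, P(Urn 1 | yellow) = 20/117 / 35/78 = 8/21 ≈ 0.3810.

8/21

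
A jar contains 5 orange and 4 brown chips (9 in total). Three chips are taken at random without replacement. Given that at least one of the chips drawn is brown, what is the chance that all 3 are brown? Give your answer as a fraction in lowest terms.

P(all 3 brown) = C(4,3)/C(9,3) = 1/21; P(at least one brown) = 1 − C(5,3)/C(9,3) = 37/42.
Since 'all 3 brown' ⊆ 'at least one brown', P(all 3 | at least one) = 1/21 / 37/42 = 2/37 ≈ 0.0541.

2/37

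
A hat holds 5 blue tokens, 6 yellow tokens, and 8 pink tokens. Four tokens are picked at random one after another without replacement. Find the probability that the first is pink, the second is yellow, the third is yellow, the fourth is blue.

Multiply the conditional probability of each draw in order, without replacement, so each draw removes one from its color and from the total.
P = (8/19) · (6/18) · (5/17) · (5/16) = 25/1938 ≈ 0.0129.

25/1938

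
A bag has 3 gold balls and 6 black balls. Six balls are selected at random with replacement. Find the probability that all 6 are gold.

1/729

Multiply the conditional probability of each draw in order, with replacement (the composition resets each draw).
P = (3/9) · (3/9) · (3/9) · (3/9) · (3/9) · (3/9) = 1/729 ≈ 0.0014.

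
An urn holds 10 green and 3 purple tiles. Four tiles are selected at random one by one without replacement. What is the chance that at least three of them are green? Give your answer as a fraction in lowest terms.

Sum the hypergeometric tail for j = 3,…,4 green tiles.
Favorable = C(10,3)·C(3,1) + C(10,4)·C(3,0) = 570; total = C(13,4) = 715.
P = 570/715 = 114/143 ≈ 0.7972.

114/143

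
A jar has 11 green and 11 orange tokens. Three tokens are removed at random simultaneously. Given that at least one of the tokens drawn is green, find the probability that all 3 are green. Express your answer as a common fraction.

3/25

P(all 3 green) = C(11,3)/C(22,3) = 3/28; P(at least one green) = 1 − C(11,3)/C(22,3) = 25/28.
Since 'all 3 green' ⊆ 'at least one green', P(all 3 | at least one) = 3/28 / 25/28 = 3/25 ≈ 0.1200.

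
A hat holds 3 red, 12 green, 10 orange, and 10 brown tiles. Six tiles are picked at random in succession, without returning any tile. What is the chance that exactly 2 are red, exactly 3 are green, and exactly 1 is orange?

Unordered draws without replacement: count favorable combinations over C(35,6).
Favorable = C(3,2) · C(12,3) · C(10,1) · C(10,0) = 6600; total = C(35,6) = 1623160.
P = 6600/1623160 = 15/3689 ≈ 0.0041.

15/3689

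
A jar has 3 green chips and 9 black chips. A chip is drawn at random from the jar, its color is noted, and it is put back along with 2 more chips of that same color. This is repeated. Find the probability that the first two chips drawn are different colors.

9/28

Either black then green, or green then black; after the first draw the total is 14.
P = (9/12)·(3/14) + (3/12)·(9/14) = 9/28 ≈ 0.3214.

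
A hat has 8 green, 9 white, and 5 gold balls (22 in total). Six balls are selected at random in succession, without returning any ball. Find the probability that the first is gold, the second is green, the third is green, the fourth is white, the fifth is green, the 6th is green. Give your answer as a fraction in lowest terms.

5/3553

Multiply the conditional probability of each draw in order, without replacement, so each draw removes one from its color and from the total.
P = (5/22) · (8/21) · (7/20) · (9/19) · (6/18) · (5/17) = 5/3553 ≈ 0.0014.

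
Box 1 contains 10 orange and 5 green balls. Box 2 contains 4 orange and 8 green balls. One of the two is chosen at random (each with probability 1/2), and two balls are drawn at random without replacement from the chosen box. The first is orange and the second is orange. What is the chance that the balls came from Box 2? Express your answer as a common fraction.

P(E | Box 1) = 3/7; P(E | Box 2) = 1/11.
P(E) = 1/2·3/7 + 1/2·1/11 = 20/77.
By Bayes' rule, P(Box 2 | E) = 1/22 / 20/77 = 7/40 ≈ 0.1750.

7/40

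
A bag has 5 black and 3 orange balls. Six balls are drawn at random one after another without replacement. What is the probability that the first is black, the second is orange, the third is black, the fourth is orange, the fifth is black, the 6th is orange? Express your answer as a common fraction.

1/56

Multiply the conditional probability of each draw in order, without replacement, so each draw removes one from its color and from the total.
P = (5/8) · (3/7) · (4/6) · (2/5) · (3/4) · (1/3) = 1/56 ≈ 0.0179.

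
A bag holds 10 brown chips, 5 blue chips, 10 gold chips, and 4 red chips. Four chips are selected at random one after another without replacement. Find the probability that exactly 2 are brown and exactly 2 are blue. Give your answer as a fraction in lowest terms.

Unordered draws without replacement: count favorable combinations over C(29,4).
Favorable = C(10,2) · C(5,2) · C(10,0) · C(4,0) = 450; total = C(29,4) = 23751.
P = 450/23751 = 50/2639 ≈ 0.0189.

50/2639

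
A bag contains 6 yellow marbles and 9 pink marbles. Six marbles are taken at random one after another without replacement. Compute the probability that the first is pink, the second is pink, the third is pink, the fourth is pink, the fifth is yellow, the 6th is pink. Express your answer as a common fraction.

Multiply the conditional probability of each draw in order, without replacement, so each draw removes one from its color and from the total.
P = (9/15) · (8/14) · (7/13) · (6/12) · (6/11) · (5/10) = 18/715 ≈ 0.0252.

18/715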